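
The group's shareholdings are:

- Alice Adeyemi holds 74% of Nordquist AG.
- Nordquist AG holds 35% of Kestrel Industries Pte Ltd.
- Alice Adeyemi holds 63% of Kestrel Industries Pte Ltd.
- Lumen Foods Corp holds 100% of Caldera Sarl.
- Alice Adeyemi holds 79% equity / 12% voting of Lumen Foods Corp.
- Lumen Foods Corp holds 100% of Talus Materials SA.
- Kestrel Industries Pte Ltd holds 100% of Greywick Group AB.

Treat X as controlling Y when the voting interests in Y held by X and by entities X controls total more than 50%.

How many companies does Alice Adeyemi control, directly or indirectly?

3

Alice holds 74% of Nordquist, so Alice controls Nordquist.
Alice and Nordquist together hold 63% + 35% = 98% of Kestrel, so Alice controls Kestrel.
Kestrel holds 100% of Greywick, so Alice controls Greywick.
No other company's threshold is met.
Alice controls 3 companies.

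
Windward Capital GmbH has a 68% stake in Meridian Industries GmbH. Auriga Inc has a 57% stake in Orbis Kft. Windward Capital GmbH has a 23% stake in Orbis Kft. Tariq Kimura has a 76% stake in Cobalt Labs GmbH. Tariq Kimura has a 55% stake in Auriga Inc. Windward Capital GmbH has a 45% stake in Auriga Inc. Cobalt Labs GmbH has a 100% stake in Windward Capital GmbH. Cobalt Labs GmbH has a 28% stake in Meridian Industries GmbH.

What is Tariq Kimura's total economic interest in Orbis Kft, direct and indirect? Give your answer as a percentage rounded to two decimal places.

68.32%

Tariq reaches Orbis along 3 paths.
Via Auriga: 55% × 57% = 31.35%.
Via Cobalt → Windward → Auriga: 76% × 100% × 45% × 57% = 19.494%.
Via Cobalt → Windward: 76% × 100% × 23% = 17.48%.
Total: 31.35% + 19.494% + 17.48% = 68.324%.
Rounded: 68.32%.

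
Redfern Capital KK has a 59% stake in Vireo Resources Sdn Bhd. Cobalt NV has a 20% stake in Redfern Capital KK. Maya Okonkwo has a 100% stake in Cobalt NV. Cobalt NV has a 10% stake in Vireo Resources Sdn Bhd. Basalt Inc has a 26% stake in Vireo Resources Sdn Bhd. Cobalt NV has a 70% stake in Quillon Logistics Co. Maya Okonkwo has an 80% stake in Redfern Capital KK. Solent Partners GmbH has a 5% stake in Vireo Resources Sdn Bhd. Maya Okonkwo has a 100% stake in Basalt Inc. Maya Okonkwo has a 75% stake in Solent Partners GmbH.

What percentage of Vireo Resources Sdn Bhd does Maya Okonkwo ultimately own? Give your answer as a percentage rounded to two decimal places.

98.75%

Maya reaches Vireo along 5 paths.
Via Basalt: 100% × 26% = 26%.
Via Cobalt → Redfern: 100% × 20% × 59% = 11.8%.
Via Redfern: 80% × 59% = 47.2%.
Via Solent: 75% × 5% = 3.75%.
Via Cobalt: 100% × 10% = 10%.
Total: 26% + 11.8% + 47.2% + 3.75% + 10% = 98.75%.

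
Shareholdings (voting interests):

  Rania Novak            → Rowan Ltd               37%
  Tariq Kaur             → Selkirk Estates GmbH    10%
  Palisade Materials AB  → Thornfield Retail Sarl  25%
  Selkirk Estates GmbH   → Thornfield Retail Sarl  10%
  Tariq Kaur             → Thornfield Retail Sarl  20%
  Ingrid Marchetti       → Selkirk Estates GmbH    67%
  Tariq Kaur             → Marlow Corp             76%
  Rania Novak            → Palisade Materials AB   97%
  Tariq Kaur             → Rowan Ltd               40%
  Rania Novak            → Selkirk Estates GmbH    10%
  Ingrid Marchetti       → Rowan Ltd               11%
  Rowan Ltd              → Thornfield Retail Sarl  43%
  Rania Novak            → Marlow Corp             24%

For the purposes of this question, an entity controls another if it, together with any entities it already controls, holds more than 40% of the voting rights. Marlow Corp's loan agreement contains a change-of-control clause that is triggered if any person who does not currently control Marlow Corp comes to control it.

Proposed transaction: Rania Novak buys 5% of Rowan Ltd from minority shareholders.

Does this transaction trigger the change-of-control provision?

No

The purchase changes only Rania's holdings, so Rania is the only person who could newly come to control Marlow.
Rania holds 97% of Palisade, so Rania controls Palisade.
In Marlow, Rania's side holds only 24%, not > 40%.
So before the transaction, Rania does not control Marlow.
After the purchase, Rania's direct stake in Rowan rises to 37% + 5% = 42%.
Rania holds 42% of Rowan, so Rania controls Rowan.
Palisade and Rowan together hold 25% + 43% = 68% of Thornfield, so Rania controls Thornfield.
After the transaction, Rania's side holds 24% of Marlow, not > 40%, so Rania still does not control Marlow.
No new person acquires control, so the clause is not triggered.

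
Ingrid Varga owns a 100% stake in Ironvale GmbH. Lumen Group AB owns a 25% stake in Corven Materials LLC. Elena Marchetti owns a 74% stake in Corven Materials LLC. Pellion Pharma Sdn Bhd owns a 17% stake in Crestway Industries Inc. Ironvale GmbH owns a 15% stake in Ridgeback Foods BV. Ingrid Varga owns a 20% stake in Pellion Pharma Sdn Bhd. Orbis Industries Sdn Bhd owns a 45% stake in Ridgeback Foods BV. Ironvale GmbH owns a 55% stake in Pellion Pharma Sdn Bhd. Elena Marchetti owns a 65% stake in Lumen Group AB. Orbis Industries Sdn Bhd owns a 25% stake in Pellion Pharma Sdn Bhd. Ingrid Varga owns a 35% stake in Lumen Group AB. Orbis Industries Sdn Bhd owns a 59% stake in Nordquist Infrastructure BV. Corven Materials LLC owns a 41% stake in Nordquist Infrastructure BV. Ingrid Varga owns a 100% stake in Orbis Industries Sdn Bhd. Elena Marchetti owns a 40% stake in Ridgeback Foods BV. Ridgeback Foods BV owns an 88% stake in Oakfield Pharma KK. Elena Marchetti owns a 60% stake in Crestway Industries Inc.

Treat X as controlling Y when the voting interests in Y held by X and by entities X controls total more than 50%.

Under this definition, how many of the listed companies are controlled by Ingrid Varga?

Ingrid holds 100% of Ironvale, so Ingrid controls Ironvale.
Ingrid holds 100% of Orbis, so Ingrid controls Orbis.
Orbis and Ironvale and Ingrid together hold 25% + 55% + 20% = 100% of Pellion, so Ingrid controls Pellion.
Orbis and Ironvale together hold 45% + 15% = 60% of Ridgeback, so Ingrid controls Ridgeback.
Ridgeback holds 88% of Oakfield, so Ingrid controls Oakfield.
Orbis holds 59% of Nordquist, so Ingrid controls Nordquist.
No other company's threshold is met.
Ingrid controls 6 companies.

6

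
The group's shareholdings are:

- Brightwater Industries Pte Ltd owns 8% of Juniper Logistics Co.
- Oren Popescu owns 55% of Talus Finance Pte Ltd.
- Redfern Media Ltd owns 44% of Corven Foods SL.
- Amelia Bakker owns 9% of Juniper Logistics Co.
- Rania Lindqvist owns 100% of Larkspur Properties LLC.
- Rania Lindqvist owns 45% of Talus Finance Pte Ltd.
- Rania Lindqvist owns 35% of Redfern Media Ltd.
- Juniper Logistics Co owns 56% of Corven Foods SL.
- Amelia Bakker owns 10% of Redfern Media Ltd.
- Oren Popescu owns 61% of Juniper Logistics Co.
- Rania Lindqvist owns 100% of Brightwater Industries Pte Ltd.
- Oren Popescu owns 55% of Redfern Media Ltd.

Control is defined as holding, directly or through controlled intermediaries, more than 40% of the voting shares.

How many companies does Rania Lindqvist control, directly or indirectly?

3

Rania holds 100% of Brightwater, so Rania controls Brightwater.
Rania holds 100% of Larkspur, so Rania controls Larkspur.
Rania holds 45% of Talus, so Rania controls Talus.
No other company's threshold is met.
Rania controls 3 companies.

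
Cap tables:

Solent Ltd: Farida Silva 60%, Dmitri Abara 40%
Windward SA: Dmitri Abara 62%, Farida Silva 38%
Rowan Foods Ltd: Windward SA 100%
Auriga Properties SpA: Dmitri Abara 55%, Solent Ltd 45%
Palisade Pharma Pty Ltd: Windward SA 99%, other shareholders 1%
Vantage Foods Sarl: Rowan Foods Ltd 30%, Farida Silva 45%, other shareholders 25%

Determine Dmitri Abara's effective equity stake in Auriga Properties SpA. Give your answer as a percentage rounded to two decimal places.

73.00%

Dmitri reaches Auriga along 2 paths.
Direct stake: 55% = 55%.
Via Solent: 40% × 45% = 18%.
Total: 55% + 18% = 73%.
Rounded: 73.00%.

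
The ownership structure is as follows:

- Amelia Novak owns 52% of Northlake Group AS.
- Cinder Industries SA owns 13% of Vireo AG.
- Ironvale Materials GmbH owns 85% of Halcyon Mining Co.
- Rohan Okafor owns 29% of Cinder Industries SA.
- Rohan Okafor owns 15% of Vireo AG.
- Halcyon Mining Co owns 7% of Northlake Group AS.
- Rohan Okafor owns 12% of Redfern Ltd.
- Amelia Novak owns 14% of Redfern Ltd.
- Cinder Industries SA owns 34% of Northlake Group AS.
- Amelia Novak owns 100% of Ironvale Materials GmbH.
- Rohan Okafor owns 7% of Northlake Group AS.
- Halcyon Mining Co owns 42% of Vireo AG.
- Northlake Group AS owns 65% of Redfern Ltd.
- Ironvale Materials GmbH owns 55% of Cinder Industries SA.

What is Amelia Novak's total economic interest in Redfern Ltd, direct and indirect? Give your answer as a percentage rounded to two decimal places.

Amelia reaches Redfern along 4 paths.
Via Northlake: 52% × 65% = 33.8%.
Via Ironvale → Halcyon → Northlake: 100% × 85% × 7% × 65% = 3.8675%.
Via Ironvale → Cinder → Northlake: 100% × 55% × 34% × 65% = 12.155%.
Direct stake: 14% = 14%.
Total: 33.8% + 3.8675% + 12.155% + 14% = 63.8225%.
Rounded: 63.82%.

63.82%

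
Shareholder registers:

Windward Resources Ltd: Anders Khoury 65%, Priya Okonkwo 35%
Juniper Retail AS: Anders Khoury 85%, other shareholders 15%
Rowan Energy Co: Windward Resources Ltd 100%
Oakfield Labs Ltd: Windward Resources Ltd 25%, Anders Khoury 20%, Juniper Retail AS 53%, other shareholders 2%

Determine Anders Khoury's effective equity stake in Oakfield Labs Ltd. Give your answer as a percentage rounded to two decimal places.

81.30%

Anders reaches Oakfield along 3 paths.
Via Windward: 65% × 25% = 16.25%.
Direct stake: 20% = 20%.
Via Juniper: 85% × 53% = 45.05%.
Total: 16.25% + 20% + 45.05% = 81.3%.
Rounded: 81.30%.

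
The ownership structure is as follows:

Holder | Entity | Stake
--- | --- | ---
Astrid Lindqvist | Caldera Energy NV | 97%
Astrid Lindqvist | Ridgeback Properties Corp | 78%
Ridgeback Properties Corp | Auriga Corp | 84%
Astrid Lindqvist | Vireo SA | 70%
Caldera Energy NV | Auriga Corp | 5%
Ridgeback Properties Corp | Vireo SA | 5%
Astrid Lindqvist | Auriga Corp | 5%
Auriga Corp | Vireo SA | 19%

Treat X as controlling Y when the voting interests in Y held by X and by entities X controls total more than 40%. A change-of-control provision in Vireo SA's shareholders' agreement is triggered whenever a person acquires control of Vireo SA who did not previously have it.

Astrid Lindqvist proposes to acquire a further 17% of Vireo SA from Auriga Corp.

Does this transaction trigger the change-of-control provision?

The purchase adds only to Astrid's holdings (Auriga's stake shrinks), so Astrid is the only person who could newly come to control Vireo.
Astrid holds 97% of Caldera, so Astrid controls Caldera.
Astrid holds 78% of Ridgeback, so Astrid controls Ridgeback.
Ridgeback and Caldera and Astrid together hold 84% + 5% + 5% = 94% of Auriga, so Astrid controls Auriga.
Auriga and Astrid and Ridgeback together hold 19% + 70% + 5% = 94% of Vireo, so Astrid controls Vireo.
So Astrid already controls Vireo before the transaction.
After the purchase, Astrid's direct stake in Vireo rises to 70% + 17% = 87%, and Auriga's stake falls to 2%.
Astrid controlled Vireo already, so this is not a new person acquiring control; every other person's position is unchanged or reduced.
No new person acquires control, so the clause is not triggered.

No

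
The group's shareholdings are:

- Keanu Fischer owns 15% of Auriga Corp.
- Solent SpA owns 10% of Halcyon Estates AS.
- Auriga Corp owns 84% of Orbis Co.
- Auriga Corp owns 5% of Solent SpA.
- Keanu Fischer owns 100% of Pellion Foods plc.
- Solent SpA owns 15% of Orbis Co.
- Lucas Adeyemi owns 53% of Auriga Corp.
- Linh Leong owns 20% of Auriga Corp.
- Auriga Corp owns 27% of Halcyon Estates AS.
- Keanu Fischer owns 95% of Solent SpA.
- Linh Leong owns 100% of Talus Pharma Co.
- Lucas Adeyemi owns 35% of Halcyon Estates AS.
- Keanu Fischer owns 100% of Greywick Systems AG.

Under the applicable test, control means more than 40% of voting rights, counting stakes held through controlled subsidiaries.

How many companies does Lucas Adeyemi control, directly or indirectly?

Lucas holds 53% of Auriga, so Lucas controls Auriga.
Auriga holds 84% of Orbis, so Lucas controls Orbis.
Lucas and Auriga together hold 35% + 27% = 62% of Halcyon, so Lucas controls Halcyon.
No other company's threshold is met.
Lucas controls 3 companies.

3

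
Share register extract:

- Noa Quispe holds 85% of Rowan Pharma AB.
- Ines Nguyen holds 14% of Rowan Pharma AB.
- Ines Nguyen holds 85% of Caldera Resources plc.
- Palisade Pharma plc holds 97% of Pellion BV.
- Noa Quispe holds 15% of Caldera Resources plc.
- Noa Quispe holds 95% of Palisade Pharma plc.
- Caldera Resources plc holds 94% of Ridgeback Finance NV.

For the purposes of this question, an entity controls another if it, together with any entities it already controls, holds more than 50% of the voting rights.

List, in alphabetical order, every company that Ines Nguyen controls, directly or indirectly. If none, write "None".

Ines holds 85% of Caldera, so Ines controls Caldera.
Caldera holds 94% of Ridgeback, so Ines controls Ridgeback.
No other company's threshold is met.

Caldera Resources plc, Ridgeback Finance NV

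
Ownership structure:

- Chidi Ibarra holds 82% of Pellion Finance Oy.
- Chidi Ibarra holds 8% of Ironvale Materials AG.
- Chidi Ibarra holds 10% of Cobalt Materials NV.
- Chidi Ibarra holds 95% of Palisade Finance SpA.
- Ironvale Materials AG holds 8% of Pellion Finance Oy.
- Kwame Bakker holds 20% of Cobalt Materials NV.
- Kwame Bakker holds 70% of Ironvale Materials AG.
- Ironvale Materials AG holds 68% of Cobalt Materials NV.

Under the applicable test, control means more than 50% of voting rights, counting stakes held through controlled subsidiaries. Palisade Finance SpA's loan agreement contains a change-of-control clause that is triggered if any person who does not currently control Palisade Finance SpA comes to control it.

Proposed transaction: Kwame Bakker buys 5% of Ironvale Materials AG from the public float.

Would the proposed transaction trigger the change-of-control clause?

No

The purchase changes only Kwame's holdings, so Kwame is the only person who could newly come to control Palisade.
Kwame holds 70% of Ironvale, so Kwame controls Ironvale.
Kwame and Ironvale together hold 20% + 68% = 88% of Cobalt, so Kwame controls Cobalt.
Neither Kwame nor any entity Kwame controls holds any voting interest in Palisade.
So before the transaction, Kwame does not control Palisade.
After the purchase, Kwame's direct stake in Ironvale rises to 70% + 5% = 75%.
Kwame holds 75% of Ironvale, so Kwame controls Ironvale.
After the transaction, neither Kwame nor any entity Kwame controls holds a voting interest in Palisade, so Kwame still does not control it.
No new person acquires control, so the clause is not triggered.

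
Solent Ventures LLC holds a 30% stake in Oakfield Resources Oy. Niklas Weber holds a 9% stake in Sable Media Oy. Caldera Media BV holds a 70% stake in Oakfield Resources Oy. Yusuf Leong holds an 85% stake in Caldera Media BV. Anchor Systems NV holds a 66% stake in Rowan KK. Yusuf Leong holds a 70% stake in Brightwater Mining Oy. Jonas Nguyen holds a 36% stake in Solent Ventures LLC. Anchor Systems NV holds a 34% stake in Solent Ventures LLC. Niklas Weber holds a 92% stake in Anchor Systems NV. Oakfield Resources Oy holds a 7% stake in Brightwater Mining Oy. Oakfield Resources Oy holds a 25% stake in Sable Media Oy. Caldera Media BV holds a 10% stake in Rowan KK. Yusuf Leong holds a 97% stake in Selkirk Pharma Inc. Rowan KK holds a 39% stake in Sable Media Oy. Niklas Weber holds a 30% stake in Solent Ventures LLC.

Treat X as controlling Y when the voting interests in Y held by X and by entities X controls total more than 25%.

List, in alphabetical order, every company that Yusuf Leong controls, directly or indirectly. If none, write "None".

Yusuf holds 85% of Caldera, so Yusuf controls Caldera.
Yusuf holds 97% of Selkirk, so Yusuf controls Selkirk.
Caldera holds 70% of Oakfield, so Yusuf controls Oakfield.
Oakfield and Yusuf together hold 7% + 70% = 77% of Brightwater, so Yusuf controls Brightwater.
No other company's threshold is met.

Brightwater Mining Oy, Caldera Media BV, Oakfield Resources Oy, Selkirk Pharma Inc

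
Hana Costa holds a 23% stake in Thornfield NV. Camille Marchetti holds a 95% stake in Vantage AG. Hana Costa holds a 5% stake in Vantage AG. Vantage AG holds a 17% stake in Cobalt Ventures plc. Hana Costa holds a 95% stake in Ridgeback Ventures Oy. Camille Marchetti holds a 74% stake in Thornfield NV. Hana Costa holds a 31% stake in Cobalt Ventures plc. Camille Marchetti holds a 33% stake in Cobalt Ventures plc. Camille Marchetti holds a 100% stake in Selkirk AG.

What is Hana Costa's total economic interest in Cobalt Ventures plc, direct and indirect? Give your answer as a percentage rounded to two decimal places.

31.85%

Hana reaches Cobalt along 2 paths.
Via Vantage: 5% × 17% = 0.85%.
Direct stake: 31% = 31%.
Total: 0.85% + 31% = 31.85%.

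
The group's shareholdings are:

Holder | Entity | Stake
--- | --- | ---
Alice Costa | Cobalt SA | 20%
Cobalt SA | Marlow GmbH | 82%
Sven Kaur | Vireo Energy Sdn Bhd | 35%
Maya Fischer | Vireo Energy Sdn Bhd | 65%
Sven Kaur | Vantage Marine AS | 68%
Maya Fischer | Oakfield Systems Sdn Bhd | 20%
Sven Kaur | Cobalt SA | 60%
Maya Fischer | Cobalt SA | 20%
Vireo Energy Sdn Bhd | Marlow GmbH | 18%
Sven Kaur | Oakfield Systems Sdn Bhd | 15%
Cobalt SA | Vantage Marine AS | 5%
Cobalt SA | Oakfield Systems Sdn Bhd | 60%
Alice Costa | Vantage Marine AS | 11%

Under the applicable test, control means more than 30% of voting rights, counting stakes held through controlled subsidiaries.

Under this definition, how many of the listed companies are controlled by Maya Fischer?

Maya holds 65% of Vireo, so Maya controls Vireo.
No other company's threshold is met.
Maya controls 1 company.

1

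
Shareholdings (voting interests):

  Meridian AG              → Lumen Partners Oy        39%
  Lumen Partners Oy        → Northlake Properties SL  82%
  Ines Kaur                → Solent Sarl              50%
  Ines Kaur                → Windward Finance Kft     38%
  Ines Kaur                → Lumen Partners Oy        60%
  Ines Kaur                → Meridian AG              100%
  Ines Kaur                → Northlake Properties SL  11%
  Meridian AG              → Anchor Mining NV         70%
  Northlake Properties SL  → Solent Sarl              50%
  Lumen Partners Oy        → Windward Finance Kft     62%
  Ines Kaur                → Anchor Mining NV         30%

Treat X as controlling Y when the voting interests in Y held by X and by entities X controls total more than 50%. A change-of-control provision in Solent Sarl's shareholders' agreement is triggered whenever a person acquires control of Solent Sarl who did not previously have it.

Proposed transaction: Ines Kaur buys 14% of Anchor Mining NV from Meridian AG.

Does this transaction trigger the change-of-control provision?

The purchase adds only to Ines's holdings (Meridian's stake shrinks), so Ines is the only person who could newly come to control Solent.
Ines holds 100% of Meridian, so Ines controls Meridian.
Ines and Meridian together hold 60% + 39% = 99% of Lumen, so Ines controls Lumen.
Lumen and Ines together hold 82% + 11% = 93% of Northlake, so Ines controls Northlake.
Northlake and Ines together hold 50% + 50% = 100% of Solent, so Ines controls Solent.
So Ines already controls Solent before the transaction.
After the purchase, Ines's direct stake in Anchor rises to 30% + 14% = 44%, and Meridian's stake falls to 56%.
Ines controlled Solent already, so this is not a new person acquiring control; every other person's position is unchanged or reduced.
No new person acquires control, so the clause is not triggered.

No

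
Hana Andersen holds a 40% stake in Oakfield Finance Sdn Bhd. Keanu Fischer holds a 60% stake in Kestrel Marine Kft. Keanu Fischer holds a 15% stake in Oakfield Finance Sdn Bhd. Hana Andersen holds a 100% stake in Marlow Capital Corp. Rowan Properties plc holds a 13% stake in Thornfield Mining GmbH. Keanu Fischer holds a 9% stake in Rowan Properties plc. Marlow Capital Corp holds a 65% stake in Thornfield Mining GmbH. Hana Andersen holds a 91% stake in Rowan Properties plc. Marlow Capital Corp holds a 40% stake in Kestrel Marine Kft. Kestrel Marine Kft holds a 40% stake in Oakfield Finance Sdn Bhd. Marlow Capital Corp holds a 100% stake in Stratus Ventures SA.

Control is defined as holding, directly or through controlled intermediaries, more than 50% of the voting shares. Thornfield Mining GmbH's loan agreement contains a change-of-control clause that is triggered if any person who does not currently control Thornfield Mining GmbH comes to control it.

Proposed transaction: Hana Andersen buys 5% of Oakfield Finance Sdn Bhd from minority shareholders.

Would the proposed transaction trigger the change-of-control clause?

The purchase changes only Hana's holdings, so Hana is the only person who could newly come to control Thornfield.
Hana holds 91% of Rowan, so Hana controls Rowan.
Hana holds 100% of Marlow, so Hana controls Marlow.
Rowan and Marlow together hold 13% + 65% = 78% of Thornfield, so Hana controls Thornfield.
So Hana already controls Thornfield before the transaction.
After the purchase, Hana's direct stake in Oakfield rises to 40% + 5% = 45%.
Hana controlled Thornfield already, so this is not a new person acquiring control; every other person's position is unchanged or reduced.
No new person acquires control, so the clause is not triggered.

No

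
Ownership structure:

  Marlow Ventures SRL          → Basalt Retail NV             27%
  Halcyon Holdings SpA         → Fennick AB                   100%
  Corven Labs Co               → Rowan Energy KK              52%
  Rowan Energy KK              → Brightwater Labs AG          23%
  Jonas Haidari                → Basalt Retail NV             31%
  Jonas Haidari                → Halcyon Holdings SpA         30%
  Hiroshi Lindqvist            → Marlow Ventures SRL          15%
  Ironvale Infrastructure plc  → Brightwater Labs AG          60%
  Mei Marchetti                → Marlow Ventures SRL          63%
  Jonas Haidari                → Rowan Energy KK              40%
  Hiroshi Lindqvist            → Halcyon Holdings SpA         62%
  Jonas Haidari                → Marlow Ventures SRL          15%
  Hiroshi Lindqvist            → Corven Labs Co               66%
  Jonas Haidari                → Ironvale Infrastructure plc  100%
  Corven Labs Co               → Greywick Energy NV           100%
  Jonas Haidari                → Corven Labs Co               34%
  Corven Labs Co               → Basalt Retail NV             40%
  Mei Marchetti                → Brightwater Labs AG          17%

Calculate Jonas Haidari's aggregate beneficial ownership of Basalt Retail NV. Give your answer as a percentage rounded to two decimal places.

Jonas reaches Basalt along 3 paths.
Via Corven: 34% × 40% = 13.6%.
Direct stake: 31% = 31%.
Via Marlow: 15% × 27% = 4.05%.
Total: 13.6% + 31% + 4.05% = 48.65%.

48.65%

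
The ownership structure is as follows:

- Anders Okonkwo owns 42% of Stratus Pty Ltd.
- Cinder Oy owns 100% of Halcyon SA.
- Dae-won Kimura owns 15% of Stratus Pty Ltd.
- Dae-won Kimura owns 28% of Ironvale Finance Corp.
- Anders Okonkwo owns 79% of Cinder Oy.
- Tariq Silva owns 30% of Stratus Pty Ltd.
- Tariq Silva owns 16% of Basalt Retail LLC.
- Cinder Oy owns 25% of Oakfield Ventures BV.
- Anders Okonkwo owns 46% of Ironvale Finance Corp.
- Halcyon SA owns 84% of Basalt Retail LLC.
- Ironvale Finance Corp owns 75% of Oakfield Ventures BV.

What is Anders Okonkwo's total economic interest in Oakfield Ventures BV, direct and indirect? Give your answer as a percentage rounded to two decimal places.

Anders reaches Oakfield along 2 paths.
Via Cinder: 79% × 25% = 19.75%.
Via Ironvale: 46% × 75% = 34.5%.
Total: 19.75% + 34.5% = 54.25%.

54.25%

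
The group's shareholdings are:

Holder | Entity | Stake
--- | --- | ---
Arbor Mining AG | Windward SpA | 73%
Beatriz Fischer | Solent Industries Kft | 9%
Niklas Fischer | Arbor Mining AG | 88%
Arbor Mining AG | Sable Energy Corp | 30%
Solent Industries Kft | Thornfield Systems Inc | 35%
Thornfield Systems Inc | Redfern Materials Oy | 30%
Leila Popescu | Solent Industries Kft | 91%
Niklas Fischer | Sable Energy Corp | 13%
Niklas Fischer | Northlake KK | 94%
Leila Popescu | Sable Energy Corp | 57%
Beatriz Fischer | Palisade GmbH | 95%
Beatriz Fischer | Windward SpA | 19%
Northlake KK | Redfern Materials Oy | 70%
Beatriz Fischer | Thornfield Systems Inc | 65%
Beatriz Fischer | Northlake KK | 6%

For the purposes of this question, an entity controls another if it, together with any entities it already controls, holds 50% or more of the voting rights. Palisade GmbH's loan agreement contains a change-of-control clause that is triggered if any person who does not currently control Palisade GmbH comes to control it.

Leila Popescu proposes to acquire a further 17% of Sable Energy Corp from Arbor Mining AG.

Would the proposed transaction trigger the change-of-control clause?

The purchase adds only to Leila's holdings (Arbor's stake shrinks), so Leila is the only person who could newly come to control Palisade.
Leila holds 91% of Solent, so Leila controls Solent.
Leila holds 57% of Sable, so Leila controls Sable.
Neither Leila nor any entity Leila controls holds any voting interest in Palisade.
So before the transaction, Leila does not control Palisade.
After the purchase, Leila's direct stake in Sable rises to 57% + 17% = 74%, and Arbor's stake falls to 13%.
Leila holds 74% of Sable, so Leila controls Sable.
After the transaction, neither Leila nor any entity Leila controls holds a voting interest in Palisade, so Leila still does not control it.
No new person acquires control, so the clause is not triggered.

No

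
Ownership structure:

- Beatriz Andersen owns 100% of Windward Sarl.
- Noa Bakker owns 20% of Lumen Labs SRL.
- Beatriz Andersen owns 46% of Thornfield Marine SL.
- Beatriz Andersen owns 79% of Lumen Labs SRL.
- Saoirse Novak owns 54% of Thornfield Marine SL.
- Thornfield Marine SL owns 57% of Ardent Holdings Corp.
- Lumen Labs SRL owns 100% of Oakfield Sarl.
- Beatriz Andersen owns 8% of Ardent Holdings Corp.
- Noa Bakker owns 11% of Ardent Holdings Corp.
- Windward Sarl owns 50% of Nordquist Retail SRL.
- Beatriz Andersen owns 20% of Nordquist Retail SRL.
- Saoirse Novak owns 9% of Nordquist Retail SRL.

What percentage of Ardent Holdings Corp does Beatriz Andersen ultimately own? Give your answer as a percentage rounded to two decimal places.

34.22%

Beatriz reaches Ardent along 2 paths.
Direct stake: 8% = 8%.
Via Thornfield: 46% × 57% = 26.22%.
Total: 8% + 26.22% = 34.22%.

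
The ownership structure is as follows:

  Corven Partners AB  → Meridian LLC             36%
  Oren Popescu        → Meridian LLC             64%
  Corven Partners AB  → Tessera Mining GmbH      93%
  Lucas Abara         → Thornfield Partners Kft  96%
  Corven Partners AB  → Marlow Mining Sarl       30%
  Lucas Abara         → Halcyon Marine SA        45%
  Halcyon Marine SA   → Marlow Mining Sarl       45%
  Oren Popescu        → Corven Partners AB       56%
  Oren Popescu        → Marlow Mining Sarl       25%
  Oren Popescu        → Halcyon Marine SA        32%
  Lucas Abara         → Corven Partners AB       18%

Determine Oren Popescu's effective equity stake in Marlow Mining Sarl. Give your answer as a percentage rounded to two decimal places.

56.20%

Oren reaches Marlow along 3 paths.
Via Halcyon: 32% × 45% = 14.4%.
Direct stake: 25% = 25%.
Via Corven: 56% × 30% = 16.8%.
Total: 14.4% + 25% + 16.8% = 56.2%.
Rounded: 56.20%.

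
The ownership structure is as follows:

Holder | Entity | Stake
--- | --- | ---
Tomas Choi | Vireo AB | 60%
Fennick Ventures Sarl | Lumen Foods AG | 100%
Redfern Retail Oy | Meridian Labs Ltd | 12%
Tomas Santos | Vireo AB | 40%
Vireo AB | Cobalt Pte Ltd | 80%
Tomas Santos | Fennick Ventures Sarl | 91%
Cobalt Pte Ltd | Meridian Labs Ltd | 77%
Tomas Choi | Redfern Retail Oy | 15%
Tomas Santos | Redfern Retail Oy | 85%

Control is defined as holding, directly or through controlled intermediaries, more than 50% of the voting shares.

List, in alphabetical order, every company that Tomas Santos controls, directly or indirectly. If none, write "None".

Fennick Ventures Sarl, Lumen Foods AG, Redfern Retail Oy

Tomas Santos holds 85% of Redfern, so Tomas Santos controls Redfern.
Tomas Santos holds 91% of Fennick, so Tomas Santos controls Fennick.
Fennick holds 100% of Lumen, so Tomas Santos controls Lumen.
No other company's threshold is met.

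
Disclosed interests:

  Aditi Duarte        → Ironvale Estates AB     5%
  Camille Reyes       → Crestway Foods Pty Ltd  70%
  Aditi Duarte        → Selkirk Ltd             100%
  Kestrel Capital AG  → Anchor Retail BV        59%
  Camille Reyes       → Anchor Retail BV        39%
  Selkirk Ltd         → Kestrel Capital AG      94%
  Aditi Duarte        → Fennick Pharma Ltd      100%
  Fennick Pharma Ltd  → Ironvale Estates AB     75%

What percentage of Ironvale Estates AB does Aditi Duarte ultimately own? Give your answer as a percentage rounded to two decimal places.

Aditi reaches Ironvale along 2 paths.
Direct stake: 5% = 5%.
Via Fennick: 100% × 75% = 75%.
Total: 5% + 75% = 80%.
Rounded: 80.00%.

80.00%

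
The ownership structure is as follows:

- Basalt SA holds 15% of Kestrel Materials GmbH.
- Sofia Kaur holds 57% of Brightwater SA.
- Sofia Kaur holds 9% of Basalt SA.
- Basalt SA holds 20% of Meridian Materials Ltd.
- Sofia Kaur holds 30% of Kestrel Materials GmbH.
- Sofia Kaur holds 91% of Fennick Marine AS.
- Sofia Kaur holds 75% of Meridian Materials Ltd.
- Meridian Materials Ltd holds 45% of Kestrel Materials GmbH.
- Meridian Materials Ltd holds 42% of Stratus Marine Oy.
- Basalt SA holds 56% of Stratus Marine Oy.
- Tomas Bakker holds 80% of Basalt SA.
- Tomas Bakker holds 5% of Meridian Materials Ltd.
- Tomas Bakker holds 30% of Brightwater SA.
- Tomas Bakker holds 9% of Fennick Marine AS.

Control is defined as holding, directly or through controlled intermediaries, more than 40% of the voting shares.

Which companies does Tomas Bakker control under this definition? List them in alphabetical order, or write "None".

Tomas holds 80% of Basalt, so Tomas controls Basalt.
Basalt holds 56% of Stratus, so Tomas controls Stratus.
No other company's threshold is met.

Basalt SA, Stratus Marine Oy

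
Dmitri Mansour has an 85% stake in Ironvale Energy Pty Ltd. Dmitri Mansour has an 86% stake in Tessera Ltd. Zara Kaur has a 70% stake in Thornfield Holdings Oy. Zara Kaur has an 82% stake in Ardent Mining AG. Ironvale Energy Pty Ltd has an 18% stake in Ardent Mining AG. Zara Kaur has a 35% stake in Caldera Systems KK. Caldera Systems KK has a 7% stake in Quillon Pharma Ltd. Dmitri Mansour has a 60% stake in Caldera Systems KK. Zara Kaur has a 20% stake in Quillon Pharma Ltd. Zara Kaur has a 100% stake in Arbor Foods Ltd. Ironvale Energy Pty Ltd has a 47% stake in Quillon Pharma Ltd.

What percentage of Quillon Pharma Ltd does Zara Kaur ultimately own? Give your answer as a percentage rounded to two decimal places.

Zara reaches Quillon along 2 paths.
Direct stake: 20% = 20%.
Via Caldera: 35% × 7% = 2.45%.
Total: 20% + 2.45% = 22.45%.

22.45%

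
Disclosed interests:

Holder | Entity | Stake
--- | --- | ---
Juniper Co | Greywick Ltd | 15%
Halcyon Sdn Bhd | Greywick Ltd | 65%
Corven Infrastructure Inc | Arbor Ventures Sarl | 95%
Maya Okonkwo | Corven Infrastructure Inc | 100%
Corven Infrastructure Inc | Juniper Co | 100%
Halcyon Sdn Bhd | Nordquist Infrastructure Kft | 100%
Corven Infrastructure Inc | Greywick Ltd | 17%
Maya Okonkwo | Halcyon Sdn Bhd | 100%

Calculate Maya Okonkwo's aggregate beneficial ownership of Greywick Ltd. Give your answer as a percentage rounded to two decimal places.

Maya reaches Greywick along 3 paths.
Via Corven → Juniper: 100% × 100% × 15% = 15%.
Via Corven: 100% × 17% = 17%.
Via Halcyon: 100% × 65% = 65%.
Total: 15% + 17% + 65% = 97%.
Rounded: 97.00%.

97.00%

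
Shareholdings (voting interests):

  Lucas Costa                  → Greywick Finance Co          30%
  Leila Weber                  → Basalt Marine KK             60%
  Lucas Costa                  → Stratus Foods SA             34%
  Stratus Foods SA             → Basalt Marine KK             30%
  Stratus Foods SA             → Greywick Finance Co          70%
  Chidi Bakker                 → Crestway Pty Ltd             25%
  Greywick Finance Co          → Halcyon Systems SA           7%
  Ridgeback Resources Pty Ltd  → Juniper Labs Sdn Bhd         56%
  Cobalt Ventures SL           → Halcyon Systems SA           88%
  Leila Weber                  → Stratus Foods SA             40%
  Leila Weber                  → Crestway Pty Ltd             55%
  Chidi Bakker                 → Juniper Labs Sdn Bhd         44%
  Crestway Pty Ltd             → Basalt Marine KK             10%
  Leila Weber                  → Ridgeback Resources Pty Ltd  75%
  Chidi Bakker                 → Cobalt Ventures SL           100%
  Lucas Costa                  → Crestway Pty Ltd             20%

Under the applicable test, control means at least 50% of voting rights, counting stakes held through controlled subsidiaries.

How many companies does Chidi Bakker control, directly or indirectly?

2

Chidi holds 100% of Cobalt, so Chidi controls Cobalt.
Cobalt holds 88% of Halcyon, so Chidi controls Halcyon.
No other company's threshold is met.
Chidi controls 2 companies.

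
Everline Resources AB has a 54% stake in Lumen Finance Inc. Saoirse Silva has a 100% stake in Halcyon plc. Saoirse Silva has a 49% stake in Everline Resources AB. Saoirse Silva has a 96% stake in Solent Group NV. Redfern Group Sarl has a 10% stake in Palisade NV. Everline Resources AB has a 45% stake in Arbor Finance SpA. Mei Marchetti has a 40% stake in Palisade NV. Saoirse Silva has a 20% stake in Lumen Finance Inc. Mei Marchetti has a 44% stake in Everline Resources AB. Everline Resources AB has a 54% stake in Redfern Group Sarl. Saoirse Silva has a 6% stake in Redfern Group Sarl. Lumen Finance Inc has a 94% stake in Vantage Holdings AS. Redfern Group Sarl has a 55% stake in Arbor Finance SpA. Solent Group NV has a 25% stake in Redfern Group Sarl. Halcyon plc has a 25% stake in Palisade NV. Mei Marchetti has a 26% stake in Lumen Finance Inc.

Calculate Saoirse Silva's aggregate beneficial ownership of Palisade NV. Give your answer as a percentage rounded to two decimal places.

Saoirse reaches Palisade along 4 paths.
Via Solent → Redfern: 96% × 25% × 10% = 2.4%.
Via Redfern: 6% × 10% = 0.6%.
Via Everline → Redfern: 49% × 54% × 10% = 2.646%.
Via Halcyon: 100% × 25% = 25%.
Total: 2.4% + 0.6% + 2.646% + 25% = 30.646%.
Rounded: 30.65%.

30.65%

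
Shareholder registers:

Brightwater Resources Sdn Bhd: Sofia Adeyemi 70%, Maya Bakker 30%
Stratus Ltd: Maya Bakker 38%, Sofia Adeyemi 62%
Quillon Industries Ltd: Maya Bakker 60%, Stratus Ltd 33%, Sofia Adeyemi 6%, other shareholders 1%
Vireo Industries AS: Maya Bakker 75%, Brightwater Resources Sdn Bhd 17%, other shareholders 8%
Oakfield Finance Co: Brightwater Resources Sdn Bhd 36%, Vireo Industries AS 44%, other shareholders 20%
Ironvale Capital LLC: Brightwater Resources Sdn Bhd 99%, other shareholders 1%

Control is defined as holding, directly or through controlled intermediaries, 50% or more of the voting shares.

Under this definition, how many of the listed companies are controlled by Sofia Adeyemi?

Sofia holds 70% of Brightwater, so Sofia controls Brightwater.
Sofia holds 62% of Stratus, so Sofia controls Stratus.
Brightwater holds 99% of Ironvale, so Sofia controls Ironvale.
No other company's threshold is met.
Sofia controls 3 companies.

3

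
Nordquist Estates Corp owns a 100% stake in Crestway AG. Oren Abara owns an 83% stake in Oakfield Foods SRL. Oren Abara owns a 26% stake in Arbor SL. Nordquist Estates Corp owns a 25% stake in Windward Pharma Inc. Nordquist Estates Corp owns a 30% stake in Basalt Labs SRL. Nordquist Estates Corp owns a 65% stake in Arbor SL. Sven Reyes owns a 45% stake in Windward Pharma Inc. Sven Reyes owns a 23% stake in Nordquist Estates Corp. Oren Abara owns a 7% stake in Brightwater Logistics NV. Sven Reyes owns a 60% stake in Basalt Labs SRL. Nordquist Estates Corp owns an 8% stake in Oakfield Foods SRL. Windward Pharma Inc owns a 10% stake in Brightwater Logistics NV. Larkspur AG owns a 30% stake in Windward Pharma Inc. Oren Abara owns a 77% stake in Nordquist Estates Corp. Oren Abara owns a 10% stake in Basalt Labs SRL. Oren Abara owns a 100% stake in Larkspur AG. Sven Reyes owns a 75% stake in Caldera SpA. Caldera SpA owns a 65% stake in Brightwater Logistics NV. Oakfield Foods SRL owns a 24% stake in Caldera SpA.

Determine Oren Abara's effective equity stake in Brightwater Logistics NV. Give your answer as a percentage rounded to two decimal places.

25.83%

Oren reaches Brightwater along 5 paths.
Via Oakfield → Caldera: 83% × 24% × 65% = 12.948%.
Via Nordquist → Oakfield → Caldera: 77% × 8% × 24% × 65% = 0.96096%.
Via Nordquist → Windward: 77% × 25% × 10% = 1.925%.
Via Larkspur → Windward: 100% × 30% × 10% = 3%.
Direct stake: 7% = 7%.
Total: 12.948% + 0.96096% + 1.925% + 3% + 7% = 25.83396%.
Rounded: 25.83%.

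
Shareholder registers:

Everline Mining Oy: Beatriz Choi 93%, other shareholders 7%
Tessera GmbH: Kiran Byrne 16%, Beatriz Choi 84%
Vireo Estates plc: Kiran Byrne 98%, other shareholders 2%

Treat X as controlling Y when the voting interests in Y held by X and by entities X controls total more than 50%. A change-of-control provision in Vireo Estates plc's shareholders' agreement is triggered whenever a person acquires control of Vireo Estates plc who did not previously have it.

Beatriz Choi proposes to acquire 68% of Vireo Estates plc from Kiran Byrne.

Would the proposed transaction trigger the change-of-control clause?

The purchase adds only to Beatriz's holdings (Kiran's stake shrinks), so Beatriz is the only person who could newly come to control Vireo.
Beatriz holds 93% of Everline, so Beatriz controls Everline.
Beatriz holds 84% of Tessera, so Beatriz controls Tessera.
Neither Beatriz nor any entity Beatriz controls holds any voting interest in Vireo.
So before the transaction, Beatriz does not control Vireo.
After the purchase, Beatriz holds 68% of Vireo directly, and Kiran's stake falls to 30%.
Beatriz holds 68% of Vireo, so Beatriz controls Vireo.
Beatriz did not control Vireo before and does after, so the clause is triggered.

Yes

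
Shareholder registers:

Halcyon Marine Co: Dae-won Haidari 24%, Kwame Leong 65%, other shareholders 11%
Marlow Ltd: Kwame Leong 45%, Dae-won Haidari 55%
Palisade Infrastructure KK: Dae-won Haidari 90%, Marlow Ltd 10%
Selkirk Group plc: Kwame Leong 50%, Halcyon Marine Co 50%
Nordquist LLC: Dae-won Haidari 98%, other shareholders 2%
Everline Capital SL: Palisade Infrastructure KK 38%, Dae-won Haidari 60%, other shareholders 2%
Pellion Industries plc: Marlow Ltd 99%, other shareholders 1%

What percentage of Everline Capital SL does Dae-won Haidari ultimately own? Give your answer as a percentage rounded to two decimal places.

Dae-won reaches Everline along 3 paths.
Via Palisade: 90% × 38% = 34.2%.
Via Marlow → Palisade: 55% × 10% × 38% = 2.09%.
Direct stake: 60% = 60%.
Total: 34.2% + 2.09% + 60% = 96.29%.

96.29%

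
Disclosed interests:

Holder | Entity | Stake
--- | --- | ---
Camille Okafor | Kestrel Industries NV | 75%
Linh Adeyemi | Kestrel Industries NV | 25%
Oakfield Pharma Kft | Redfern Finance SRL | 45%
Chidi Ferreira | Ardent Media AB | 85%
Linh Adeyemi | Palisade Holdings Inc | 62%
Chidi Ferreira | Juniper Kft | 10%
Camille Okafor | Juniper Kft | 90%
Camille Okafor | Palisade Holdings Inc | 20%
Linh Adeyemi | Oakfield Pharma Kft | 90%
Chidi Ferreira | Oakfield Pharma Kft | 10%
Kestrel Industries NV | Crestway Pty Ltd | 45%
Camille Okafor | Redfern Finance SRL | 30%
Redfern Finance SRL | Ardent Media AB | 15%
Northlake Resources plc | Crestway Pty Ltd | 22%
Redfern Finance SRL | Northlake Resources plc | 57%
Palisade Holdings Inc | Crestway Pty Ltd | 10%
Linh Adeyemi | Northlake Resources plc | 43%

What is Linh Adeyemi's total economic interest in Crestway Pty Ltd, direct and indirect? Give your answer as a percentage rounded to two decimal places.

Linh reaches Crestway along 4 paths.
Via Palisade: 62% × 10% = 6.2%.
Via Oakfield → Redfern → Northlake: 90% × 45% × 57% × 22% = 5.0787%.
Via Northlake: 43% × 22% = 9.46%.
Via Kestrel: 25% × 45% = 11.25%.
Total: 6.2% + 5.0787% + 9.46% + 11.25% = 31.9887%.
Rounded: 31.99%.

31.99%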